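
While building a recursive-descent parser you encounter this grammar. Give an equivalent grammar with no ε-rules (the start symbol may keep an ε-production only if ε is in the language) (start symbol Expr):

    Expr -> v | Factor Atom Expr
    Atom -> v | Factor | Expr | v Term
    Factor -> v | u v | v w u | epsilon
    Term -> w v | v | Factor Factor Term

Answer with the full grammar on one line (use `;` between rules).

The nullable symbols are {Atom, Factor}.
ε ∉ L(G), so no ε-production is kept.
For each production, add variants omitting each subset of nullable occurrences: Expr → Factor Atom Expr gives Factor Atom Expr | Factor Expr | Atom Expr. Term → Factor Factor Term gives Factor Factor Term | Factor Term.

Expr -> v | Factor Atom Expr | Factor Expr | Atom Expr; Atom -> v | Factor | Expr | v Term; Factor -> v | u v | v w u; Term -> w v | v | Factor Factor Term | Factor Term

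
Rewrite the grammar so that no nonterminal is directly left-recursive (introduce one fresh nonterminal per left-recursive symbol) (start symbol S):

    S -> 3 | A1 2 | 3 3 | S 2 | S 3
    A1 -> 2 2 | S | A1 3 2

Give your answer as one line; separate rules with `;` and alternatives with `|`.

S -> 3 S' | A1 2 S' | 3 3 S'; A1 -> 2 2 A1' | S A1'; S' -> 2 S' | 3 S' | ε; A1' -> 3 2 A1' | ε

S, A1 are directly left-recursive.
For S: α = {2, 3}, β = {3, A1 2, 3 3}. Rewrite as S → β S' and S' → α S' | ε.
For A1: α = {3 2}, β = {2 2, S}. Rewrite as A1 → β A1' and A1' → α A1' | ε.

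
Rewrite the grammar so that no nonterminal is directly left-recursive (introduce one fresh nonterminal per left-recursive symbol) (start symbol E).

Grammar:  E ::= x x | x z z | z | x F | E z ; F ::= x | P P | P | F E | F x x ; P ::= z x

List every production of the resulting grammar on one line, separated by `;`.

Directly left-recursive nonterminals: E, F.
For E: α = {z}, β = {x x, x z z, z, x F}. Rewrite as E → β E' and E' → α E' | ε.
For F: α = {E, x x}, β = {x, P P, P}. Rewrite as F → β F' and F' → α F' | ε.

E ::= x x E' | x z z E' | z E' | x F E'; F ::= x F' | P P F' | P F'; P ::= z x; E' ::= z E' | ε; F' ::= E F' | x x F' | ε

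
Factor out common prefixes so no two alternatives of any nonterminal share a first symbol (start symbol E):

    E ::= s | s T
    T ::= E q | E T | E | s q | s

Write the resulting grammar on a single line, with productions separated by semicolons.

E has alternatives sharing prefix 's': factor to E → s E' with E' → ε | T.
T has alternatives sharing prefix 'E': factor to T → E T' with T' → q | T | ε.
T has alternatives sharing prefix 's': factor to T → s T'' with T'' → q | ε.

E ::= s E'; T ::= E T' | s T''; E' ::= ε | T; T' ::= q | T | ε; T'' ::= q | ε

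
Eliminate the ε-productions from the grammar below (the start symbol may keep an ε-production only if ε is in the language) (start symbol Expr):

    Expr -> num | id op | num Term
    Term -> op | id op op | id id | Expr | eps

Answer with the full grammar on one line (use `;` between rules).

Expr -> num | id op | num Term; Term -> op | id op op | id id | Expr

Nullable set = {Term}.
ε ∉ L(G), so no ε-production is kept.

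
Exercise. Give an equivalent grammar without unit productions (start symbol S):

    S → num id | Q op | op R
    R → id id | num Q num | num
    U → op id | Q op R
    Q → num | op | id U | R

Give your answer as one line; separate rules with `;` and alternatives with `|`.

Unit pairs: Q ⇒* {R}.
For every A with A ⇒* B via unit rules, add B's non-unit alternatives to A; then delete every rule of the form X → Y.

S → num id | Q op | op R; R → id id | num Q num | num; U → op id | Q op R; Q → id id | num Q num | num | op | id U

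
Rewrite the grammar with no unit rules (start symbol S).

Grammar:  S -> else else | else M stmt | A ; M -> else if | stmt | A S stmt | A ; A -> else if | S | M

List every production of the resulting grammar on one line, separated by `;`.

S -> else else | else M stmt | else if | stmt | A S stmt; M -> else if | else else | else M stmt | stmt | A S stmt; A -> else else | else M stmt | else if | stmt | A S stmt

Unit pairs: A ⇒* {M, S}; M ⇒* {A, S}; S ⇒* {A, M}.
For every A with A ⇒* B via unit rules, add B's non-unit alternatives to A; then delete every rule of the form X → Y.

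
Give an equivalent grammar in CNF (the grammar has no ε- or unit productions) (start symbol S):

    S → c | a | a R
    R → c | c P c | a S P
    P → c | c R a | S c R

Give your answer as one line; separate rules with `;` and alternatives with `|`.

Introduce a nonterminal for each terminal appearing in a rule of length ≥ 2: X1 → a, X2 → c.
Binarize each right-hand side of length ≥ 3 by chaining fresh nonterminals (Y1, Y2, …): affected rules were R → X2 P X2; R → X1 S P; P → X2 R X1; P → S X2 R.

S → c | a | X1 R; R → c | X2 Y1 | X1 Y2; P → c | X2 Y3 | S Y4; X1 → a; X2 → c; Y1 → P X2; Y2 → S P; Y3 → R X1; Y4 → X2 R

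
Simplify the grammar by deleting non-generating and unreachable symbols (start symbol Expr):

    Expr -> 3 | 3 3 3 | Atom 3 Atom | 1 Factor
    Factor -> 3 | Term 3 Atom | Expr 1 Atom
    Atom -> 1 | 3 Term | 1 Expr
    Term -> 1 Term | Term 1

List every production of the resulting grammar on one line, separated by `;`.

Generating nonterminals: {Atom, Expr, Factor}.
Reachable from Expr after that: {Atom, Expr, Factor}.
Removed useless symbols: {Term} and every production mentioning them.

Expr -> 3 | 3 3 3 | Atom 3 Atom | 1 Factor; Factor -> 3 | Expr 1 Atom; Atom -> 1 | 1 Expr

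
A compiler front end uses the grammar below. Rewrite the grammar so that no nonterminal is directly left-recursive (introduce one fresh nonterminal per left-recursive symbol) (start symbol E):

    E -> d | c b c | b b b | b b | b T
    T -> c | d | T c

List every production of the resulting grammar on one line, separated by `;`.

E -> d | c b c | b b b | b b | b T; T -> c T' | d T'; T' -> c T' | ε

T is directly left-recursive.
For T: α = {c}, β = {c, d}. Rewrite as T → β T' and T' → α T' | ε.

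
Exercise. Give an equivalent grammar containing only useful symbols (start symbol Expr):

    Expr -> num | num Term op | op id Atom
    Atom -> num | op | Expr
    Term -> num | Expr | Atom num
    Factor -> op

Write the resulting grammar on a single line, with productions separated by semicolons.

Expr -> num | num Term op | op id Atom; Atom -> num | op | Expr; Term -> num | Expr | Atom num

Generating nonterminals: {Atom, Expr, Factor, Term}.
Reachable from Expr after that: {Atom, Expr, Term}.
Removed useless symbols: {Factor} and every production mentioning them.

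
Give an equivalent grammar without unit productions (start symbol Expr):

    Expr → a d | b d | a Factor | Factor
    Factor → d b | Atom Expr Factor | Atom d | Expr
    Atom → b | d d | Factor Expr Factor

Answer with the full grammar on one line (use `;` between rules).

Unit pairs: Expr ⇒* {Factor}; Factor ⇒* {Expr}.
Replace each nonterminal's rules with the union of the non-unit rules of every nonterminal it unit-derives.

Expr → d b | Atom Expr Factor | Atom d | a d | b d | a Factor; Factor → d b | Atom Expr Factor | Atom d | a d | b d | a Factor; Atom → b | d d | Factor Expr Factor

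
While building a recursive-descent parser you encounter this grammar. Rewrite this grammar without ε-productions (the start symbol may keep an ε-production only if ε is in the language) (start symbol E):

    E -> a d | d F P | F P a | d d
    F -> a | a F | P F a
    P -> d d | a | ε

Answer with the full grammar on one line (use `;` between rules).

E -> a d | d F P | d F | F P a | F a | d d; F -> a | a F | P F a | F a; P -> d d | a

The nullable symbols are {P}.
ε ∉ L(G), so no ε-production is kept.
Expand every rule over subsets of its nullable positions: E → d F P gives d F P | d F. E → F P a gives F P a | F a. F → P F a gives P F a | F a.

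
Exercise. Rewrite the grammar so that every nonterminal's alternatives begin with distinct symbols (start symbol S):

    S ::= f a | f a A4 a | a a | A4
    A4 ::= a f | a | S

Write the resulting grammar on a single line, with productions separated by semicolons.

S ::= a a | A4 | f a S'; A4 ::= S | a A4'; S' ::= ε | A4 a; A4' ::= f | ε

S has alternatives sharing prefix 'f a': factor to S → f a S' with S' → ε | A4 a.
A4 has alternatives sharing prefix 'a': factor to A4 → a A4' with A4' → f | ε.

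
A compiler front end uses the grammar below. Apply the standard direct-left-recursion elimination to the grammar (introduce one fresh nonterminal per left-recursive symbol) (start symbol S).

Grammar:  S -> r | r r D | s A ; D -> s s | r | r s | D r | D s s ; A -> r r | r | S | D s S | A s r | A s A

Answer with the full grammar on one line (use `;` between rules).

S -> r | r r D | s A; D -> s s D' | r D' | r s D'; A -> r r A' | r A' | S A' | D s S A'; D' -> r D' | s s D' | ε; A' -> s r A' | s A A' | ε

Directly left-recursive nonterminals: D, A.
For D: α = {r, s s}, β = {s s, r, r s}. Rewrite as D → β D' and D' → α D' | ε.
For A: α = {s r, s A}, β = {r r, r, S, D s S}. Rewrite as A → β A' and A' → α A' | ε.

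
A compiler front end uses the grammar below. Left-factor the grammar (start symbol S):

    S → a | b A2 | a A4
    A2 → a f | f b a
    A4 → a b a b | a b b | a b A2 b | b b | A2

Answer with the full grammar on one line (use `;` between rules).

S → b A2 | a S'; A2 → a f | f b a; A4 → b b | A2 | a b A4'; S' → ε | A4; A4' → a b | b | A2 b

S has alternatives sharing prefix 'a': factor to S → a S' with S' → ε | A4.
A4 has alternatives sharing prefix 'a b': factor to A4 → a b A4' with A4' → a b | b | A2 b.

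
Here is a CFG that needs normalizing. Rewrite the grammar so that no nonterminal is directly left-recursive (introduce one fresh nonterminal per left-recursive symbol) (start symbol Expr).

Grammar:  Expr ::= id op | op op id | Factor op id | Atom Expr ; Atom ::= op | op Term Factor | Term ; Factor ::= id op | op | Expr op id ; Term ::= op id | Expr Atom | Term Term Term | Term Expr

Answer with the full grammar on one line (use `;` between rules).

Expr ::= id op | op op id | Factor op id | Atom Expr; Atom ::= op | op Term Factor | Term; Factor ::= id op | op | Expr op id; Term ::= op id Term1 | Expr Atom Term1; Term1 ::= Term Term Term1 | Expr Term1 | epsilon

Term is directly left-recursive.
For Term: α = {Term Term, Expr}, β = {op id, Expr Atom}. Rewrite as Term → β Term1 and Term1 → α Term1 | ε.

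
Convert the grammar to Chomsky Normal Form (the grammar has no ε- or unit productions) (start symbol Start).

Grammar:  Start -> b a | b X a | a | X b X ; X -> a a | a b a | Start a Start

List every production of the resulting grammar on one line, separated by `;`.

Introduce a nonterminal for each terminal appearing in a rule of length ≥ 2: X1 → b, X2 → a.
Binarize each right-hand side of length ≥ 3 by chaining fresh nonterminals (Y1, Y2, …): affected rules were Start → X1 X X2; Start → X X1 X; X → X2 X1 X2; X → Start X2 Start.

Start -> X1 X2 | X1 Y1 | a | X Y2; X -> X2 X2 | X2 Y3 | Start Y4; X1 -> b; X2 -> a; Y1 -> X X2; Y2 -> X1 X; Y3 -> X1 X2; Y4 -> X2 Start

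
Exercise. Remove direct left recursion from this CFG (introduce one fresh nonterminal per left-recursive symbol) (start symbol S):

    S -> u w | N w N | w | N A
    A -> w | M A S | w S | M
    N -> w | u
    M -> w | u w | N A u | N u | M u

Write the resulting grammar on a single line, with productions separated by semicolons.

Left recursion appears on M.
For M: α = {u}, β = {w, u w, N A u, N u}. Rewrite as M → β M' and M' → α M' | ε.

S -> u w | N w N | w | N A; A -> w | M A S | w S | M; N -> w | u; M -> w M' | u w M' | N A u M' | N u M'; M' -> u M' | ε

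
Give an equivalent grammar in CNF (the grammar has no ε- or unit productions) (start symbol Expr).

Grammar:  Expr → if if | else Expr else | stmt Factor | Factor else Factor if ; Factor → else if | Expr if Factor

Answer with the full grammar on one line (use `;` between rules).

Expr → X1 X1 | X2 Y1 | X3 Factor | Factor Y2; Factor → X2 X1 | Expr Y4; X1 → if; X2 → else; X3 → stmt; Y1 → Expr X2; Y2 → X2 Y3; Y3 → Factor X1; Y4 → X1 Factor

Introduce a nonterminal for each terminal appearing in a rule of length ≥ 2: X1 → if, X2 → else, X3 → stmt.
Binarize each right-hand side of length ≥ 3 by chaining fresh nonterminals (Y1, Y2, …): affected rules were Expr → X2 Expr X2; Expr → Factor X2 Factor X1; Factor → Expr X1 Factor.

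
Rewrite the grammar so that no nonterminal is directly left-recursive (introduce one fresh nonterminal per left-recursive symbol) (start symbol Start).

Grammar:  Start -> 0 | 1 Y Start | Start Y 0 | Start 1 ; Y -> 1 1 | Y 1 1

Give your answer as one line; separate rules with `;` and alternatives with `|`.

Start -> 0 Start1 | 1 Y Start Start1; Y -> 1 1 Y1; Start1 -> Y 0 Start1 | 1 Start1 | ε; Y1 -> 1 1 Y1 | ε

Directly left-recursive nonterminals: Start, Y.
For Start: α = {Y 0, 1}, β = {0, 1 Y Start}. Rewrite as Start → β Start1 and Start1 → α Start1 | ε.
For Y: α = {1 1}, β = {1 1}. Rewrite as Y → β Y1 and Y1 → α Y1 | ε.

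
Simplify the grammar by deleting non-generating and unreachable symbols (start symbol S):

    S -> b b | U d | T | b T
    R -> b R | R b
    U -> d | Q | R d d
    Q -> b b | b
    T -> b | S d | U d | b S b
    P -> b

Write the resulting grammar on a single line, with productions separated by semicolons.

Generating nonterminals: {P, Q, S, T, U}.
Reachable from S after that: {Q, S, T, U}.
Removed useless symbols: {P, R} and every production mentioning them.

S -> b b | U d | T | b T; U -> d | Q; Q -> b b | b; T -> b | S d | U d | b S b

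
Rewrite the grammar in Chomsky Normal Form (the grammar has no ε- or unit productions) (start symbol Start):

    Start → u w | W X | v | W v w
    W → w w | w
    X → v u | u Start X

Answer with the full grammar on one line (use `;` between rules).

Introduce a nonterminal for each terminal appearing in a rule of length ≥ 2: X1 → u, X2 → w, X3 → v.
Binarize each right-hand side of length ≥ 3 by chaining fresh nonterminals (Y1, Y2, …): affected rules were Start → W X3 X2; X → X1 Start X.

Start → X1 X2 | W X | v | W Y1; W → X2 X2 | w; X → X3 X1 | X1 Y2; X1 → u; X2 → w; X3 → v; Y1 → X3 X2; Y2 → Start X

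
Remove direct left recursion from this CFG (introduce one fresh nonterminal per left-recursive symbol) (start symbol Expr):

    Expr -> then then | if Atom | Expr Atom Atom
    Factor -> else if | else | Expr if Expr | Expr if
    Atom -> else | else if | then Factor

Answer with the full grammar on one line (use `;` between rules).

Directly left-recursive nonterminal: Expr.
For Expr: α = {Atom Atom}, β = {then then, if Atom}. Rewrite as Expr → β Expr1 and Expr1 → α Expr1 | ε.

Expr -> then then Expr1 | if Atom Expr1; Factor -> else if | else | Expr if Expr | Expr if; Atom -> else | else if | then Factor; Expr1 -> Atom Atom Expr1 | eps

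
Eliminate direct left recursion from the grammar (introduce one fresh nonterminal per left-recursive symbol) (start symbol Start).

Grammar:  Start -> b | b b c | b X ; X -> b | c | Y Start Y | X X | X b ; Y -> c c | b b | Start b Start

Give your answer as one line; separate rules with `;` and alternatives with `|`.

Left recursion appears on X.
For X: α = {X, b}, β = {b, c, Y Start Y}. Rewrite as X → β X1 and X1 → α X1 | ε.

Start -> b | b b c | b X; X -> b X1 | c X1 | Y Start Y X1; Y -> c c | b b | Start b Start; X1 -> X X1 | b X1 | epsilon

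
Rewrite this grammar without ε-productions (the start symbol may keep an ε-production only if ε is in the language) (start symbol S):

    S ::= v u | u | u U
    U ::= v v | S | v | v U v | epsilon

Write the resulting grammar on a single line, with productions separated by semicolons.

Nullable nonterminals: {U}.
ε ∉ L(G), so no ε-production is kept.

S ::= v u | u | u U; U ::= v v | S | v | v U v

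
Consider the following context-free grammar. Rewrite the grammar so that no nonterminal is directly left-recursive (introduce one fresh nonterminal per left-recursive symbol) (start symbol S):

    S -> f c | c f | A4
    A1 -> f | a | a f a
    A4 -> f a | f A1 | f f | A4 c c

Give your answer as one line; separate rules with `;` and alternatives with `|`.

Left recursion appears on A4.
For A4: α = {c c}, β = {f a, f A1, f f}. Rewrite as A4 → β A4' and A4' → α A4' | ε.

S -> f c | c f | A4; A1 -> f | a | a f a; A4 -> f a A4' | f A1 A4' | f f A4'; A4' -> c c A4' | epsilon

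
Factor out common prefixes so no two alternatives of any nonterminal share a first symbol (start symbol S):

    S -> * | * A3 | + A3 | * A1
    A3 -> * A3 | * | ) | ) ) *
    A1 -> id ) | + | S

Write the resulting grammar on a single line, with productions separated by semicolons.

S -> + A3 | * S'; A3 -> * A3' | ) A3''; A1 -> id ) | + | S; S' -> ε | A3 | A1; A3' -> A3 | ε; A3'' -> ε | ) *

S has alternatives sharing prefix '*': factor to S → * S' with S' → ε | A3 | A1.
A3 has alternatives sharing prefix '*': factor to A3 → * A3' with A3' → A3 | ε.
A3 has alternatives sharing prefix ')': factor to A3 → ) A3'' with A3'' → ε | ) *.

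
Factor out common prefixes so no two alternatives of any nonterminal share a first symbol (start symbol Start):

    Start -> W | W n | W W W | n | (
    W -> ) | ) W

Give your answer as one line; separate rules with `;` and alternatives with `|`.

Start has alternatives sharing prefix 'W': factor to Start → W Start1 with Start1 → ε | n | W W.
W has alternatives sharing prefix ')': factor to W → ) W1 with W1 → ε | W.

Start -> n | ( | W Start1; W -> ) W1; Start1 -> ε | n | W W; W1 -> ε | W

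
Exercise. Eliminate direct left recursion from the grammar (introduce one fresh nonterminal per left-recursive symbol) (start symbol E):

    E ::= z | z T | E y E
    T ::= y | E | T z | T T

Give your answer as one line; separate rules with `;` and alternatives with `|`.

E ::= z E' | z T E'; T ::= y T' | E T'; E' ::= y E E' | ε; T' ::= z T' | T T' | ε

Left recursion appears on E, T.
For E: α = {y E}, β = {z, z T}. Rewrite as E → β E' and E' → α E' | ε.
For T: α = {z, T}, β = {y, E}. Rewrite as T → β T' and T' → α T' | ε.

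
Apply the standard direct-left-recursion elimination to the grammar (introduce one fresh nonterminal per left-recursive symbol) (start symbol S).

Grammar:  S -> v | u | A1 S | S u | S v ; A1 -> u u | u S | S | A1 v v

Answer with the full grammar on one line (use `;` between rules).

S, A1 are directly left-recursive.
For S: α = {u, v}, β = {v, u, A1 S}. Rewrite as S → β S' and S' → α S' | ε.
For A1: α = {v v}, β = {u u, u S, S}. Rewrite as A1 → β A1' and A1' → α A1' | ε.

S -> v S' | u S' | A1 S S'; A1 -> u u A1' | u S A1' | S A1'; S' -> u S' | v S' | ε; A1' -> v v A1' | ε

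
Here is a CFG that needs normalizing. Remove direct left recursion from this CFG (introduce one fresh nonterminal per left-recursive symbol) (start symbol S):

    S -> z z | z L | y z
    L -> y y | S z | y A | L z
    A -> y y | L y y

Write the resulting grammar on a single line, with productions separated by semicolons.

S -> z z | z L | y z; L -> y y L' | S z L' | y A L'; A -> y y | L y y; L' -> z L' | ε

Directly left-recursive nonterminal: L.
For L: α = {z}, β = {y y, S z, y A}. Rewrite as L → β L' and L' → α L' | ε.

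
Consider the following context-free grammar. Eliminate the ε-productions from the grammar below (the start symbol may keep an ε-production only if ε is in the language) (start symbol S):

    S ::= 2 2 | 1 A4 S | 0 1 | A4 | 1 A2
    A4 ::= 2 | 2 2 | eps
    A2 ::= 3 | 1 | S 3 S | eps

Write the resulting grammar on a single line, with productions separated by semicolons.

The nullable symbols are {A2, A4, S}.
ε ∈ L(G) since S is nullable, so keep S → ε.
For each production, add variants omitting each subset of nullable occurrences: S → 1 A4 S gives 1 A4 S | 1 A4 | 1 S | 1. A2 → S 3 S gives S 3 S | S 3 | 3 S.

S ::= 2 2 | 1 A4 S | 1 A4 | 1 S | 1 | 0 1 | A4 | 1 A2 | ε; A4 ::= 2 | 2 2; A2 ::= 3 | 1 | S 3 S | S 3 | 3 S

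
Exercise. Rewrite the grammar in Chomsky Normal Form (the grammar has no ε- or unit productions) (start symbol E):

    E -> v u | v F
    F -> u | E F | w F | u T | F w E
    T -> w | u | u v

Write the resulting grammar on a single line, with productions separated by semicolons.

E -> X1 X2 | X1 F; F -> u | E F | X3 F | X2 T | F Y1; T -> w | u | X2 X1; X1 -> v; X2 -> u; X3 -> w; Y1 -> X3 E

Introduce a nonterminal for each terminal appearing in a rule of length ≥ 2: X1 → v, X2 → u, X3 → w.
Binarize each right-hand side of length ≥ 3 by chaining fresh nonterminals (Y1, Y2, …): affected rules were F → F X3 E.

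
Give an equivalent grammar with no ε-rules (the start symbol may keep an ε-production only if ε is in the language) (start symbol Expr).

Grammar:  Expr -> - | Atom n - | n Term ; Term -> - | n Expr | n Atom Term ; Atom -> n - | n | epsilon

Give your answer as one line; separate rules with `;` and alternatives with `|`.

Expr -> - | Atom n - | n - | n Term; Term -> - | n Expr | n Atom Term | n Term; Atom -> n - | n

Nullable set = {Atom}.
ε ∉ L(G), so no ε-production is kept.
Expand every rule over subsets of its nullable positions: Expr → Atom n - gives Atom n - | n -. Term → n Atom Term gives n Atom Term | n Term.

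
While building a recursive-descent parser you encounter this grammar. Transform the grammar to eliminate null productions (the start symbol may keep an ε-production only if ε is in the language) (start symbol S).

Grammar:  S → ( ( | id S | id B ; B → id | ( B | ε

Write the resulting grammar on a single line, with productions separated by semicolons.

S → ( ( | id S | id B | id; B → id | ( B | (

Nullable nonterminals: {B}.
ε ∉ L(G), so no ε-production is kept.
Expand every rule over subsets of its nullable positions: S → id B gives id B | id. B → ( B gives ( B | (.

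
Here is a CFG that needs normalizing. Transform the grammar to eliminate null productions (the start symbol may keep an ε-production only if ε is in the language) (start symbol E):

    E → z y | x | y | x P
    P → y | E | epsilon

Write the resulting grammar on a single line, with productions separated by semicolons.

Nullable nonterminals: {P}.
ε ∉ L(G), so no ε-production is kept.

E → z y | x | y | x P; P → y | E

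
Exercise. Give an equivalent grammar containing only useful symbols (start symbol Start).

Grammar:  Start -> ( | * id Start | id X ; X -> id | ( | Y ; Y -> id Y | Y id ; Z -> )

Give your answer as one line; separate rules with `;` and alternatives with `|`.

Generating nonterminals: {Start, X, Z}.
Reachable from Start after that: {Start, X}.
Removed useless symbols: {Y, Z} and every production mentioning them.

Start -> ( | * id Start | id X; X -> id | (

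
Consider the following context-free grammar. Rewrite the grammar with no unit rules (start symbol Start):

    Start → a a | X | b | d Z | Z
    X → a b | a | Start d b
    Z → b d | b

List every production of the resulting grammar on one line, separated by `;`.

Unit pairs: Start ⇒* {X, Z}.
For every A with A ⇒* B via unit rules, add B's non-unit alternatives to A; then delete every rule of the form X → Y.

Start → b d | b | a a | d Z | a b | a | Start d b; X → a b | a | Start d b; Z → b d | b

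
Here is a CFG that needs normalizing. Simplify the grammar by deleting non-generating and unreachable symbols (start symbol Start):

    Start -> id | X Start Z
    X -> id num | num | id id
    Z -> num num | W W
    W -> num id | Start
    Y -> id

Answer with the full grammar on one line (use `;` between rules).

Generating nonterminals: {Start, W, X, Y, Z}.
Reachable from Start after that: {Start, W, X, Z}.
Removed useless symbols: {Y} and every production mentioning them.

Start -> id | X Start Z; X -> id num | num | id id; Z -> num num | W W; W -> num id | Start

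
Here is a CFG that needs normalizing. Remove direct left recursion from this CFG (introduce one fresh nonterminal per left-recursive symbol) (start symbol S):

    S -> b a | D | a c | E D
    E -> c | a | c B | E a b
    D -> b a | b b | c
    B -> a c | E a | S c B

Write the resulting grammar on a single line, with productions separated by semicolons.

Left recursion appears on E.
For E: α = {a b}, β = {c, a, c B}. Rewrite as E → β E' and E' → α E' | ε.

S -> b a | D | a c | E D; E -> c E' | a E' | c B E'; D -> b a | b b | c; B -> a c | E a | S c B; E' -> a b E' | ε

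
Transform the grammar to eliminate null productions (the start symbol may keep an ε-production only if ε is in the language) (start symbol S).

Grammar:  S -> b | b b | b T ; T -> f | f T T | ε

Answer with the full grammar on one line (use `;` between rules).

S -> b | b b | b T; T -> f | f T T | f T

The nullable symbols are {T}.
ε ∉ L(G), so no ε-production is kept.
Add the nullable-subset variants: T → f T T gives f T T | f T.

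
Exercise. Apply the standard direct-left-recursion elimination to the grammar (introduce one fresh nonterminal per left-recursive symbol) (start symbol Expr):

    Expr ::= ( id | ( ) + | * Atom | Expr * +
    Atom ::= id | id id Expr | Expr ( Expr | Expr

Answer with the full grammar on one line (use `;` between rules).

Directly left-recursive nonterminal: Expr.
For Expr: α = {* +}, β = {( id, ( ) +, * Atom}. Rewrite as Expr → β Expr1 and Expr1 → α Expr1 | ε.

Expr ::= ( id Expr1 | ( ) + Expr1 | * Atom Expr1; Atom ::= id | id id Expr | Expr ( Expr | Expr; Expr1 ::= * + Expr1 | ε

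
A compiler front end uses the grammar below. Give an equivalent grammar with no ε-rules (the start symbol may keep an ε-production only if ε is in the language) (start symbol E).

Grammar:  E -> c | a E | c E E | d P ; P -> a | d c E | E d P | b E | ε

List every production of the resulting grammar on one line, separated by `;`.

E -> c | a E | c E E | d P | d; P -> a | d c E | E d P | E d | b E

Nullable nonterminals: {P}.
ε ∉ L(G), so no ε-production is kept.
Expand every rule over subsets of its nullable positions: E → d P gives d P | d. P → E d P gives E d P | E d.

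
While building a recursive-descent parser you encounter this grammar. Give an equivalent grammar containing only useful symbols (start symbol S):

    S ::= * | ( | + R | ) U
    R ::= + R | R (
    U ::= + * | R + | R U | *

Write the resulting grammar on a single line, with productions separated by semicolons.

Generating nonterminals: {S, U}.
Reachable from S after that: {S, U}.
Removed useless symbols: {R} and every production mentioning them.

S ::= * | ( | ) U; U ::= + * | *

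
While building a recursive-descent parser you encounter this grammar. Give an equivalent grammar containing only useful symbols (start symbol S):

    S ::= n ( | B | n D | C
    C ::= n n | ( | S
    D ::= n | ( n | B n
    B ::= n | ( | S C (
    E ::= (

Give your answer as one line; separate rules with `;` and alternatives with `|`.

Generating nonterminals: {B, C, D, E, S}.
Reachable from S after that: {B, C, D, S}.
Removed useless symbols: {E} and every production mentioning them.

S ::= n ( | B | n D | C; C ::= n n | ( | S; D ::= n | ( n | B n; B ::= n | ( | S C (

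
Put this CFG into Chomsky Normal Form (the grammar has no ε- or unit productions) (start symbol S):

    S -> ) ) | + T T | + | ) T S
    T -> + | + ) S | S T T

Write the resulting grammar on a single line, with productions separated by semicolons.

Introduce a nonterminal for each terminal appearing in a rule of length ≥ 2: X1 → ), X2 → +.
Binarize each right-hand side of length ≥ 3 by chaining fresh nonterminals (Y1, Y2, …): affected rules were S → X2 T T; S → X1 T S; T → X2 X1 S; T → S T T.

S -> X1 X1 | X2 Y1 | + | X1 Y2; T -> + | X2 Y3 | S Y4; X1 -> ); X2 -> +; Y1 -> T T; Y2 -> T S; Y3 -> X1 S; Y4 -> T T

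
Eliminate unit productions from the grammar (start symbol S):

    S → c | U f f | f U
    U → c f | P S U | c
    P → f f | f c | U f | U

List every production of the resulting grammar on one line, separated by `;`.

S → c | U f f | f U; U → c f | P S U | c; P → c f | P S U | c | f f | f c | U f

Unit pairs: P ⇒* {U}.
For each unit pair (A, B), copy every non-unit production of B to A, then drop all unit productions.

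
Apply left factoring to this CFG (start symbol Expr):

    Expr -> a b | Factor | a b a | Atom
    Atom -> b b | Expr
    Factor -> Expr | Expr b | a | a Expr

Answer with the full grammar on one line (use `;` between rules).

Expr -> Factor | Atom | a b Expr1; Atom -> b b | Expr; Factor -> Expr Factor1 | a Factor2; Expr1 -> epsilon | a; Factor1 -> epsilon | b; Factor2 -> epsilon | Expr

Expr has alternatives sharing prefix 'a b': factor to Expr → a b Expr1 with Expr1 → ε | a.
Factor has alternatives sharing prefix 'Expr': factor to Factor → Expr Factor1 with Factor1 → ε | b.
Factor has alternatives sharing prefix 'a': factor to Factor → a Factor2 with Factor2 → ε | Expr.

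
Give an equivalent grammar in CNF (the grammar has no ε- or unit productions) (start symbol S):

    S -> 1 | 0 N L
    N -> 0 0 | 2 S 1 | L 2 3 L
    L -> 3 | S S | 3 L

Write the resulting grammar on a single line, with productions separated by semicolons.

S -> 1 | X1 Y1; N -> X1 X1 | X2 Y2 | L Y3; L -> 3 | S S | X4 L; X1 -> 0; X2 -> 2; X3 -> 1; X4 -> 3; Y1 -> N L; Y2 -> S X3; Y3 -> X2 Y4; Y4 -> X4 L

Introduce a nonterminal for each terminal appearing in a rule of length ≥ 2: X1 → 0, X2 → 2, X3 → 1, X4 → 3.
Binarize each right-hand side of length ≥ 3 by chaining fresh nonterminals (Y1, Y2, …): affected rules were S → X1 N L; N → X2 S X3; N → L X2 X4 L.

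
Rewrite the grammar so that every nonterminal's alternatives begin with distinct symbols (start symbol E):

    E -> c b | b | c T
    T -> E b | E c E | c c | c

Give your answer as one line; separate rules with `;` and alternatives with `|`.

E has alternatives sharing prefix 'c': factor to E → c E' with E' → b | T.
T has alternatives sharing prefix 'E': factor to T → E T' with T' → b | c E.
T has alternatives sharing prefix 'c': factor to T → c T'' with T'' → c | ε.

E -> b | c E'; T -> E T' | c T''; E' -> b | T; T' -> b | c E; T'' -> c | ε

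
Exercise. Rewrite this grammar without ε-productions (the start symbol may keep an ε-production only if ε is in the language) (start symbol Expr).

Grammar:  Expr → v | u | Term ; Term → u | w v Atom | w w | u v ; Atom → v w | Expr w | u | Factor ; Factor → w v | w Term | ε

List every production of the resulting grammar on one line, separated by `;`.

Expr → v | u | Term; Term → u | w v Atom | w v | w w | u v; Atom → v w | Expr w | u | Factor; Factor → w v | w Term

The nullable symbols are {Atom, Factor}.
ε ∉ L(G), so no ε-production is kept.
For each production, add variants omitting each subset of nullable occurrences: Term → w v Atom gives w v Atom | w v.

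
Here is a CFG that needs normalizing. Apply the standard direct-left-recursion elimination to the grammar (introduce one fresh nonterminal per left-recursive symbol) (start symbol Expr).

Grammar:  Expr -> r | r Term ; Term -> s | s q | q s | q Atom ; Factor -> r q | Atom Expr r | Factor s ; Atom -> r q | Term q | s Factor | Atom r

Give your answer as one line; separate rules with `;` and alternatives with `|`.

Factor, Atom are directly left-recursive.
For Factor: α = {s}, β = {r q, Atom Expr r}. Rewrite as Factor → β Factor1 and Factor1 → α Factor1 | ε.
For Atom: α = {r}, β = {r q, Term q, s Factor}. Rewrite as Atom → β Atom1 and Atom1 → α Atom1 | ε.

Expr -> r | r Term; Term -> s | s q | q s | q Atom; Factor -> r q Factor1 | Atom Expr r Factor1; Atom -> r q Atom1 | Term q Atom1 | s Factor Atom1; Factor1 -> s Factor1 | eps; Atom1 -> r Atom1 | eps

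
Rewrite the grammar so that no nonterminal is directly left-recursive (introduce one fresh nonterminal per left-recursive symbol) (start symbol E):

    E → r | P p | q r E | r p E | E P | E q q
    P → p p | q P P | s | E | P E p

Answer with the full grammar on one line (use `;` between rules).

Left recursion appears on E, P.
For E: α = {P, q q}, β = {r, P p, q r E, r p E}. Rewrite as E → β E' and E' → α E' | ε.
For P: α = {E p}, β = {p p, q P P, s, E}. Rewrite as P → β P' and P' → α P' | ε.

E → r E' | P p E' | q r E E' | r p E E'; P → p p P' | q P P P' | s P' | E P'; E' → P E' | q q E' | ε; P' → E p P' | ε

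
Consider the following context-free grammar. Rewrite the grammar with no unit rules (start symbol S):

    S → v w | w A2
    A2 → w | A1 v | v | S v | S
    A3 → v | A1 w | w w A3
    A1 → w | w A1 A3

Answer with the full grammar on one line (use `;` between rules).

Unit pairs: A2 ⇒* {S}.
For each unit pair (A, B), copy every non-unit production of B to A, then drop all unit productions.

S → v w | w A2; A2 → w | A1 v | v | S v | v w | w A2; A3 → v | A1 w | w w A3; A1 → w | w A1 A3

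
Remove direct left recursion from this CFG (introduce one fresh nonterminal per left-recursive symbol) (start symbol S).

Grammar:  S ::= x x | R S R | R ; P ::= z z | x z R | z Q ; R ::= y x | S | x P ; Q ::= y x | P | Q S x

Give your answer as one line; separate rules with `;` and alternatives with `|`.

Left recursion appears on Q.
For Q: α = {S x}, β = {y x, P}. Rewrite as Q → β Q' and Q' → α Q' | ε.

S ::= x x | R S R | R; P ::= z z | x z R | z Q; R ::= y x | S | x P; Q ::= y x Q' | P Q'; Q' ::= S x Q' | ε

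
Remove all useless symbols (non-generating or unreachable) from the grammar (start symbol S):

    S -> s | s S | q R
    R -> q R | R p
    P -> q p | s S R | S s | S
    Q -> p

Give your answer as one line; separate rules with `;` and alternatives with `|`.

S -> s | s S

Generating nonterminals: {P, Q, S}.
Reachable from S after that: {S}.
Removed useless symbols: {P, Q, R} and every production mentioning them.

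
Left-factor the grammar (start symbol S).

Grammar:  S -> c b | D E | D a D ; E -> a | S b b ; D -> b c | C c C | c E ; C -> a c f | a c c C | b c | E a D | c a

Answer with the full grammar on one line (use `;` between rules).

S has alternatives sharing prefix 'D': factor to S → D S' with S' → E | a D.
C has alternatives sharing prefix 'a c': factor to C → a c C' with C' → f | c C.

S -> c b | D S'; E -> a | S b b; D -> b c | C c C | c E; C -> b c | E a D | c a | a c C'; S' -> E | a D; C' -> f | c C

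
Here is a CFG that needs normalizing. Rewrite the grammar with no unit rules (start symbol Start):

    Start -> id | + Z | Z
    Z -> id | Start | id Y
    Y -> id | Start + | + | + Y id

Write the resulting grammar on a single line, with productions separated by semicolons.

Start -> id | id Y | + Z; Z -> id | id Y | + Z; Y -> id | Start + | + | + Y id

Unit pairs: Start ⇒* {Z}; Z ⇒* {Start}.
Replace each nonterminal's rules with the union of the non-unit rules of every nonterminal it unit-derives.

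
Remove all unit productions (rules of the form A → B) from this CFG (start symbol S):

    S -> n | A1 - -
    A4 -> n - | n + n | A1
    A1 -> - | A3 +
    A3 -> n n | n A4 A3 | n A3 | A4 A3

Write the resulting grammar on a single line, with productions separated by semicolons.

Unit pairs: A4 ⇒* {A1}.
For each unit pair (A, B), copy every non-unit production of B to A, then drop all unit productions.

S -> n | A1 - -; A4 -> n - | n + n | - | A3 +; A1 -> - | A3 +; A3 -> n n | n A4 A3 | n A3 | A4 A3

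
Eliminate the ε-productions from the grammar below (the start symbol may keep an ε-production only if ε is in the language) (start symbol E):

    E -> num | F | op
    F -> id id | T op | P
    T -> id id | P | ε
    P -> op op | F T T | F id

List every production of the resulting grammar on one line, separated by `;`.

E -> num | F | op; F -> id id | T op | op | P; T -> id id | P; P -> op op | F T T | F T | F | F id

Nullable set = {T}.
ε ∉ L(G), so no ε-production is kept.
Add the nullable-subset variants: F → T op gives T op | op. P → F T T gives F T T | F T | F.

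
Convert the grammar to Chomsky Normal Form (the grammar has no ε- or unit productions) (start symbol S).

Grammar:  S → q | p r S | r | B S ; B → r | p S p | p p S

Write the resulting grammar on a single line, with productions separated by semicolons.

Introduce a nonterminal for each terminal appearing in a rule of length ≥ 2: X1 → p, X2 → r.
Binarize each right-hand side of length ≥ 3 by chaining fresh nonterminals (Y1, Y2, …): affected rules were S → X1 X2 S; B → X1 S X1; B → X1 X1 S.

S → q | X1 Y1 | r | B S; B → r | X1 Y2 | X1 Y3; X1 → p; X2 → r; Y1 → X2 S; Y2 → S X1; Y3 → X1 S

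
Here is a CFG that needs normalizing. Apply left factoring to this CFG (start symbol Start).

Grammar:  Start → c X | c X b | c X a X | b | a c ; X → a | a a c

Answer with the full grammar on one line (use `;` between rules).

Start has alternatives sharing prefix 'c X': factor to Start → c X Start1 with Start1 → ε | b | a X.
X has alternatives sharing prefix 'a': factor to X → a X1 with X1 → ε | a c.

Start → b | a c | c X Start1; X → a X1; Start1 → ε | b | a X; X1 → ε | a c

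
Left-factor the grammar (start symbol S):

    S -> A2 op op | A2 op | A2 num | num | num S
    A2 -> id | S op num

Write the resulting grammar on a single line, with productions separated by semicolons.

S -> A2 S' | num S''; A2 -> id | S op num; S' -> num | op S'''; S'' -> ε | S; S''' -> op | ε

S has alternatives sharing prefix 'A2': factor to S → A2 S' with S' → op op | op | num.
S has alternatives sharing prefix 'num': factor to S → num S'' with S'' → ε | S.
S' has alternatives sharing prefix 'op': factor to S' → op S''' with S''' → op | ε.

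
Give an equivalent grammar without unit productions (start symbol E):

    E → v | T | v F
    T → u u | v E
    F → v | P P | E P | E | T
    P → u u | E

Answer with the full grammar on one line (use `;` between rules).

E → v | v F | u u | v E; T → u u | v E; F → v | v F | P P | E P | u u | v E; P → v | v F | u u | v E

Unit pairs: E ⇒* {T}; F ⇒* {E, T}; P ⇒* {E, T}.
For each unit pair (A, B), copy every non-unit production of B to A, then drop all unit productions.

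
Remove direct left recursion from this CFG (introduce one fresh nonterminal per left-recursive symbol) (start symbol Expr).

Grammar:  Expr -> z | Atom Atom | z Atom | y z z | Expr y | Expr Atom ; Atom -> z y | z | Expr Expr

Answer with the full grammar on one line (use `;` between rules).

Expr -> z Expr1 | Atom Atom Expr1 | z Atom Expr1 | y z z Expr1; Atom -> z y | z | Expr Expr; Expr1 -> y Expr1 | Atom Expr1 | ε

Directly left-recursive nonterminal: Expr.
For Expr: α = {y, Atom}, β = {z, Atom Atom, z Atom, y z z}. Rewrite as Expr → β Expr1 and Expr1 → α Expr1 | ε.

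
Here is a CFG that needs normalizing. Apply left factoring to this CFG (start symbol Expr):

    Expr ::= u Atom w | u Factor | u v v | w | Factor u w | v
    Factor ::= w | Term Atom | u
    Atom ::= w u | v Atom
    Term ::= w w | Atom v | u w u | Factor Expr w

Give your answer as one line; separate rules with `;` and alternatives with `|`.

Expr ::= w | Factor u w | v | u Expr1; Factor ::= w | Term Atom | u; Atom ::= w u | v Atom; Term ::= w w | Atom v | u w u | Factor Expr w; Expr1 ::= Atom w | Factor | v v

Expr has alternatives sharing prefix 'u': factor to Expr → u Expr1 with Expr1 → Atom w | Factor | v v.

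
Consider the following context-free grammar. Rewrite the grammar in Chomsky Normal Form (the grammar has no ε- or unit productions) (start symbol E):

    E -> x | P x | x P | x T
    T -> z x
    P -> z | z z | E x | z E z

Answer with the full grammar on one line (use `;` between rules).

Introduce a nonterminal for each terminal appearing in a rule of length ≥ 2: X1 → x, X2 → z.
Binarize each right-hand side of length ≥ 3 by chaining fresh nonterminals (Y1, Y2, …): affected rules were P → X2 E X2.

E -> x | P X1 | X1 P | X1 T; T -> X2 X1; P -> z | X2 X2 | E X1 | X2 Y1; X1 -> x; X2 -> z; Y1 -> E X2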